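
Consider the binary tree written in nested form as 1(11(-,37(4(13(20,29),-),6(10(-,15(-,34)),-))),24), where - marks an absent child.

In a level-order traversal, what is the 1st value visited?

1

Level-order visits nodes level by level from the root, left to right within each level.
Level 0: 1
Level 1: 11, 24
Level 2: 37
Level 3: 4, 6
Level 4: 13, 10
Level 5: 20, 29, 15
Level 6: 34
Full level-order sequence: 1, 11, 24, 37, 4, 6, 13, 10, 20, 29, 15, 34.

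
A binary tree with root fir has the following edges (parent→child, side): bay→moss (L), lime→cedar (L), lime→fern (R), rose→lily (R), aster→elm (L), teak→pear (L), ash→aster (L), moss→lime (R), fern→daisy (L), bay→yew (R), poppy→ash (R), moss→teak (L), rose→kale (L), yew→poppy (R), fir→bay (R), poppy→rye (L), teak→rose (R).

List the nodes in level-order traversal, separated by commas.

Level-order visits nodes level by level from the root, left to right within each level.
Level 0: fir
Level 1: bay
Level 2: moss, yew
Level 3: teak, lime, poppy
Level 4: pear, rose, cedar, fern, rye, ash
Level 5: kale, lily, daisy, aster
Level 6: elm

fir, bay, moss, yew, teak, lime, poppy, pear, rose, cedar, fern, rye, ash, kale, lily, daisy, aster, elm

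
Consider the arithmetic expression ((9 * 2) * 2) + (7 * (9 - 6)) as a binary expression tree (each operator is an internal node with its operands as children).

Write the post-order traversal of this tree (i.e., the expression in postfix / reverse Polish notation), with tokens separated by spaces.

9 2 * 2 * 7 9 6 - * +

Post-order on an expression tree gives postfix notation: for each operator, emit left operand, right operand, then the operator.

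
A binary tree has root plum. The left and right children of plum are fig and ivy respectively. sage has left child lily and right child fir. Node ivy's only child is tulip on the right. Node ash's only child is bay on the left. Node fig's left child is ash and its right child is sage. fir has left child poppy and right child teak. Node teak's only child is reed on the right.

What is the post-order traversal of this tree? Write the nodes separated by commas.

bay, ash, lily, poppy, reed, teak, fir, sage, fig, tulip, ivy, plum

Post-order visits the left subtree, then the right subtree, then the node.
At plum: go left to fig.
  At fig: go left to ash.
    At ash: go left to bay.
      bay is a leaf — visit bay.
    At ash: no right child.
    Visit ash.
  At fig: go right to sage.
    At sage: go left to lily.
      lily is a leaf — visit lily.
    At sage: go right to fir.
      At fir: go left to poppy.
        poppy is a leaf — visit poppy.
      At fir: go right to teak.
        At teak: no left child.
        At teak: go right to reed.
          reed is a leaf — visit reed.
        Visit teak.
      Visit fir.
    Visit sage.
  Visit fig.
At plum: go right to ivy.
  At ivy: no left child.
  At ivy: go right to tulip.
    tulip is a leaf — visit tulip.
  Visit ivy.
Visit plum.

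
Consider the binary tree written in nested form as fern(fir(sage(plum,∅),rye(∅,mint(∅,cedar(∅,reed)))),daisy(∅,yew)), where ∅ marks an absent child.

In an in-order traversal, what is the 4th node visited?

rye

In-order visits the left subtree, then the node, then the right subtree.
At fern: go left to fir.
  At fir: go left to sage.
    At sage: go left to plum.
      plum is a leaf — visit plum.
    Visit sage.
    At sage: no right child.
  Visit fir.
  At fir: go right to rye.
    At rye: no left child.
    Visit rye.
    At rye: go right to mint.
      At mint: no left child.
      Visit mint.
      At mint: go right to cedar.
        At cedar: no left child.
        Visit cedar.
        At cedar: go right to reed.
          reed is a leaf — visit reed.
Visit fern.
At fern: go right to daisy.
  At daisy: no left child.
  Visit daisy.
  At daisy: go right to yew.
    yew is a leaf — visit yew.
Full in-order sequence: plum, sage, fir, rye, mint, cedar, reed, fern, daisy, yew.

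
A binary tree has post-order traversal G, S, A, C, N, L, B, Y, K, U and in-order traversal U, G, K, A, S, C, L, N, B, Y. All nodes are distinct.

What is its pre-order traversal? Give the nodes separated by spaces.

The last element of post-order is the root; it splits in-order into left and right subtrees.
Root U: left subtree has 0 nodes { }, right has 9 {G, K, A, S, C, L, N, B, Y}.
  Root K: left subtree has 1 node {G}, right has 7 {A, S, C, L, N, B, Y}.
    Root Y: left subtree has 6 nodes {A, S, C, L, N, B}, right has 0 { }.
      Root B: left subtree has 5 nodes {A, S, C, L, N}, right has 0 { }.
        Root L: left subtree has 3 nodes {A, S, C}, right has 1 {N}.
          Root C: left subtree has 2 nodes {A, S}, right has 0 { }.
            Root A: left subtree has 0 nodes { }, right has 1 {S}.

U K G Y B L C A S N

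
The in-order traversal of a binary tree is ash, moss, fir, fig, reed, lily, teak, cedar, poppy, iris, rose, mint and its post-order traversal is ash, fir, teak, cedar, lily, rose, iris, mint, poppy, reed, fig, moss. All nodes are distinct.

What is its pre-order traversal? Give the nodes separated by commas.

The last element of post-order is the root; it splits in-order into left and right subtrees.
Root moss: left subtree has 1 node {ash}, right has 10 {fir, fig, reed, lily, teak, cedar, poppy, iris, rose, mint}.
  Root fig: left subtree has 1 node {fir}, right has 8 {reed, lily, teak, cedar, poppy, iris, rose, mint}.
    Root reed: left subtree has 0 nodes { }, right has 7 {lily, teak, cedar, poppy, iris, rose, mint}.
      Root poppy: left subtree has 3 nodes {lily, teak, cedar}, right has 3 {iris, rose, mint}.
        Root lily: left subtree has 0 nodes { }, right has 2 {teak, cedar}.
          Root cedar: left subtree has 1 node {teak}, right has 0 { }.
        Root mint: left subtree has 2 nodes {iris, rose}, right has 0 { }.
          Root iris: left subtree has 0 nodes { }, right has 1 {rose}.

moss, ash, fig, fir, reed, poppy, lily, cedar, teak, mint, iris, rose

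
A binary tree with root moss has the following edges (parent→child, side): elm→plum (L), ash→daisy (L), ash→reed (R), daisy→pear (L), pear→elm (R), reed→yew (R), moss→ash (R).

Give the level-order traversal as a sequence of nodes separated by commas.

Level-order visits nodes level by level from the root, left to right within each level.
Level 0: moss
Level 1: ash
Level 2: daisy, reed
Level 3: pear, yew
Level 4: elm
Level 5: plum

moss, ash, daisy, reed, pear, yew, elm, plum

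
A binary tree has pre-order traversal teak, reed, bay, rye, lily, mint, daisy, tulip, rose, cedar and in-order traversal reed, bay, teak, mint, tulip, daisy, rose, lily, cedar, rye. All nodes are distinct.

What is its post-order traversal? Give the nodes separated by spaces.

bay reed tulip rose daisy mint cedar lily rye teak

The first element of pre-order is the root; it splits in-order into left and right subtrees.
Root teak: left subtree has 2 nodes {reed, bay}, right has 7 {mint, tulip, daisy, rose, lily, cedar, rye}.
  Root reed: left subtree has 0 nodes { }, right has 1 {bay}.
  Root rye: left subtree has 6 nodes {mint, tulip, daisy, rose, lily, cedar}, right has 0 { }.
    Root lily: left subtree has 4 nodes {mint, tulip, daisy, rose}, right has 1 {cedar}.
      Root mint: left subtree has 0 nodes { }, right has 3 {tulip, daisy, rose}.
        Root daisy: left subtree has 1 node {tulip}, right has 1 {rose}.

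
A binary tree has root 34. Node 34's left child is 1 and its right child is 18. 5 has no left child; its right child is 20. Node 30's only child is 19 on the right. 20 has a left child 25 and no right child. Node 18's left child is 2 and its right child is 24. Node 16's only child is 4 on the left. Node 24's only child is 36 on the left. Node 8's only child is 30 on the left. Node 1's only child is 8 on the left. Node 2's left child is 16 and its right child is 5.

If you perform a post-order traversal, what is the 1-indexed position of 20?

Post-order visits the left subtree, then the right subtree, then the node.
At 34: go left to 1.
  At 1: go left to 8.
    At 8: go left to 30.
      At 30: no left child.
      At 30: go right to 19.
        19 is a leaf — visit 19.
      Visit 30.
    At 8: no right child.
    Visit 8.
  At 1: no right child.
  Visit 1.
At 34: go right to 18.
  At 18: go left to 2.
    At 2: go left to 16.
      At 16: go left to 4.
        4 is a leaf — visit 4.
      At 16: no right child.
      Visit 16.
    At 2: go right to 5.
      At 5: no left child.
      At 5: go right to 20.
        At 20: go left to 25.
          25 is a leaf — visit 25.
        At 20: no right child.
        Visit 20.
      Visit 5.
    Visit 2.
  At 18: go right to 24.
    At 24: go left to 36.
      36 is a leaf — visit 36.
    At 24: no right child.
    Visit 24.
  Visit 18.
Visit 34.
Full post-order sequence: 19, 30, 8, 1, 4, 16, 25, 20, 5, 2, 36, 24, 18, 34.

8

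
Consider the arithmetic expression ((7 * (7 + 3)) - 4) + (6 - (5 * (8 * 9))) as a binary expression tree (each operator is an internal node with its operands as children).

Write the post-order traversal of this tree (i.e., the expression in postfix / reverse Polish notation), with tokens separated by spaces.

Post-order on an expression tree gives postfix notation: for each operator, emit left operand, right operand, then the operator.

7 7 3 + * 4 - 6 5 8 9 * * - +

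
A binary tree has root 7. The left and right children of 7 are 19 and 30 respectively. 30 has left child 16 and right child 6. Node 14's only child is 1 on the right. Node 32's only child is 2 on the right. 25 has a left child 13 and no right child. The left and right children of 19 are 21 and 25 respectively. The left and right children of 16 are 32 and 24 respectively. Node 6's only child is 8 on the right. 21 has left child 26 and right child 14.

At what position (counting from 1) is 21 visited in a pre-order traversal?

3

Pre-order visits the node, then its left subtree, then its right subtree.
Visit 7.
At 7: go left to 19.
  Visit 19.
  At 19: go left to 21.
    Visit 21.
    At 21: go left to 26.
      26 is a leaf — visit 26.
    At 21: go right to 14.
      Visit 14.
      At 14: no left child.
      At 14: go right to 1.
        1 is a leaf — visit 1.
  At 19: go right to 25.
    Visit 25.
    At 25: go left to 13.
      13 is a leaf — visit 13.
    At 25: no right child.
At 7: go right to 30.
  Visit 30.
  At 30: go left to 16.
    Visit 16.
    At 16: go left to 32.
      Visit 32.
      At 32: no left child.
      At 32: go right to 2.
        2 is a leaf — visit 2.
    At 16: go right to 24.
      24 is a leaf — visit 24.
  At 30: go right to 6.
    Visit 6.
    At 6: no left child.
    At 6: go right to 8.
      8 is a leaf — visit 8.
Full pre-order sequence: 7, 19, 21, 26, 14, 1, 25, 13, 30, 16, 32, 2, 24, 6, 8.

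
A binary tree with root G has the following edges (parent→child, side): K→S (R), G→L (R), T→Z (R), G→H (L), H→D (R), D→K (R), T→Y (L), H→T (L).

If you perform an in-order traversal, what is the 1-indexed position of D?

5

In-order visits the left subtree, then the node, then the right subtree.
At G: go left to H.
  At H: go left to T.
    At T: go left to Y.
      Y is a leaf — visit Y.
    Visit T.
    At T: go right to Z.
      Z is a leaf — visit Z.
  Visit H.
  At H: go right to D.
    At D: no left child.
    Visit D.
    At D: go right to K.
      At K: no left child.
      Visit K.
      At K: go right to S.
        S is a leaf — visit S.
Visit G.
At G: go right to L.
  L is a leaf — visit L.
Full in-order sequence: Y, T, Z, H, D, K, S, G, L.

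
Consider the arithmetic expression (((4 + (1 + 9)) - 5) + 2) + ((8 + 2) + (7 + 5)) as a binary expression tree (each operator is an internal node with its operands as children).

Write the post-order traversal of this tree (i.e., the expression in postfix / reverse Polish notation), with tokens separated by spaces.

Post-order on an expression tree gives postfix notation: for each operator, emit left operand, right operand, then the operator.

4 1 9 + + 5 - 2 + 8 2 + 7 5 + + +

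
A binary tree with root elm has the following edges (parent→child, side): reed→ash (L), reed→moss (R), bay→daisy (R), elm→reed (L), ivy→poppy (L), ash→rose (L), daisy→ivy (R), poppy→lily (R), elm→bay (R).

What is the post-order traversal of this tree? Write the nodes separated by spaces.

Post-order visits the left subtree, then the right subtree, then the node.
At elm: go left to reed.
  At reed: go left to ash.
    At ash: go left to rose.
      rose is a leaf — visit rose.
    At ash: no right child.
    Visit ash.
  At reed: go right to moss.
    moss is a leaf — visit moss.
  Visit reed.
At elm: go right to bay.
  At bay: no left child.
  At bay: go right to daisy.
    At daisy: no left child.
    At daisy: go right to ivy.
      At ivy: go left to poppy.
        At poppy: no left child.
        At poppy: go right to lily.
          lily is a leaf — visit lily.
        Visit poppy.
      At ivy: no right child.
      Visit ivy.
    Visit daisy.
  Visit bay.
Visit elm.

rose ash moss reed lily poppy ivy daisy bay elm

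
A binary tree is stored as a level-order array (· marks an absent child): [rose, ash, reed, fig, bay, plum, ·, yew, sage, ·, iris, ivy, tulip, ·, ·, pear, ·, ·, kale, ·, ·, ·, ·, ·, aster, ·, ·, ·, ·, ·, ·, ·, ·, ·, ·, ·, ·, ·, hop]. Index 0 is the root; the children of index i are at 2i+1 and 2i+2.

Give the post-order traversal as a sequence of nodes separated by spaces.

pear yew hop kale sage fig iris bay ash aster ivy tulip plum reed rose

Post-order visits the left subtree, then the right subtree, then the node.
At rose: go left to ash.
  At ash: go left to fig.
    At fig: go left to yew.
      At yew: go left to pear.
        pear is a leaf — visit pear.
      At yew: no right child.
      Visit yew.
    At fig: go right to sage.
      At sage: no left child.
      At sage: go right to kale.
        At kale: no left child.
        At kale: go right to hop.
          hop is a leaf — visit hop.
        Visit kale.
      Visit sage.
    Visit fig.
  At ash: go right to bay.
    At bay: no left child.
    At bay: go right to iris.
      iris is a leaf — visit iris.
    Visit bay.
  Visit ash.
At rose: go right to reed.
  At reed: go left to plum.
    At plum: go left to ivy.
      At ivy: no left child.
      At ivy: go right to aster.
        aster is a leaf — visit aster.
      Visit ivy.
    At plum: go right to tulip.
      tulip is a leaf — visit tulip.
    Visit plum.
  At reed: no right child.
  Visit reed.
Visit rose.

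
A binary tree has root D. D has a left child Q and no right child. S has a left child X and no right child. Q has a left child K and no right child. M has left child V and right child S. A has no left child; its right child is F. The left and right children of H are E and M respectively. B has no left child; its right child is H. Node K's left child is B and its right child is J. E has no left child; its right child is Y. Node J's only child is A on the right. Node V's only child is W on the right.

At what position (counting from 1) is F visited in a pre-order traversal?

Pre-order visits the node, then its left subtree, then its right subtree.
Visit D.
At D: go left to Q.
  Visit Q.
  At Q: go left to K.
    Visit K.
    At K: go left to B.
      Visit B.
      At B: no left child.
      At B: go right to H.
        Visit H.
        At H: go left to E.
          Visit E.
          At E: no left child.
          At E: go right to Y.
            Y is a leaf — visit Y.
        At H: go right to M.
          Visit M.
          At M: go left to V.
            Visit V.
            At V: no left child.
            At V: go right to W.
              W is a leaf — visit W.
          At M: go right to S.
            Visit S.
            At S: go left to X.
              X is a leaf — visit X.
            At S: no right child.
    At K: go right to J.
      Visit J.
      At J: no left child.
      At J: go right to A.
        Visit A.
        At A: no left child.
        At A: go right to F.
          F is a leaf — visit F.
  At Q: no right child.
At D: no right child.
Full pre-order sequence: D, Q, K, B, H, E, Y, M, V, W, S, X, J, A, F.

15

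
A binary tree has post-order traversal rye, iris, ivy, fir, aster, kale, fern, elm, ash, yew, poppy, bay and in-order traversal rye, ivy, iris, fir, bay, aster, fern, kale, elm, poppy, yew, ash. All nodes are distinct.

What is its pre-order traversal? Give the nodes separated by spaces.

The last element of post-order is the root; it splits in-order into left and right subtrees.
Root bay: left subtree has 4 nodes {rye, ivy, iris, fir}, right has 7 {aster, fern, kale, elm, poppy, yew, ash}.
  Root fir: left subtree has 3 nodes {rye, ivy, iris}, right has 0 { }.
    Root ivy: left subtree has 1 node {rye}, right has 1 {iris}.
  Root poppy: left subtree has 4 nodes {aster, fern, kale, elm}, right has 2 {yew, ash}.
    Root elm: left subtree has 3 nodes {aster, fern, kale}, right has 0 { }.
      Root fern: left subtree has 1 node {aster}, right has 1 {kale}.
    Root yew: left subtree has 0 nodes { }, right has 1 {ash}.

bay fir ivy rye iris poppy elm fern aster kale yew ash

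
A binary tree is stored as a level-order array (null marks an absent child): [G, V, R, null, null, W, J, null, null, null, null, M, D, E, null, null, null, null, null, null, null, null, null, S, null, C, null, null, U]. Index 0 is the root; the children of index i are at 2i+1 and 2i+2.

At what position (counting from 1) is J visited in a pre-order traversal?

9

Pre-order visits the node, then its left subtree, then its right subtree.
Visit G.
At G: go left to V.
  V is a leaf — visit V.
At G: go right to R.
  Visit R.
  At R: go left to W.
    Visit W.
    At W: go left to M.
      Visit M.
      At M: go left to S.
        S is a leaf — visit S.
      At M: no right child.
    At W: go right to D.
      Visit D.
      At D: go left to C.
        C is a leaf — visit C.
      At D: no right child.
  At R: go right to J.
    Visit J.
    At J: go left to E.
      Visit E.
      At E: no left child.
      At E: go right to U.
        U is a leaf — visit U.
    At J: no right child.
Full pre-order sequence: G, V, R, W, M, S, D, C, J, E, U.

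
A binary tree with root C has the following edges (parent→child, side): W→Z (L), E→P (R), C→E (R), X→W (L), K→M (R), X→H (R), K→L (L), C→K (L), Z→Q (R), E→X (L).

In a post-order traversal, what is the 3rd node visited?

Post-order visits the left subtree, then the right subtree, then the node.
At C: go left to K.
  At K: go left to L.
    L is a leaf — visit L.
  At K: go right to M.
    M is a leaf — visit M.
  Visit K.
At C: go right to E.
  At E: go left to X.
    At X: go left to W.
      At W: go left to Z.
        At Z: no left child.
        At Z: go right to Q.
          Q is a leaf — visit Q.
        Visit Z.
      At W: no right child.
      Visit W.
    At X: go right to H.
      H is a leaf — visit H.
    Visit X.
  At E: go right to P.
    P is a leaf — visit P.
  Visit E.
Visit C.
Full post-order sequence: L, M, K, Q, Z, W, H, X, P, E, C.

K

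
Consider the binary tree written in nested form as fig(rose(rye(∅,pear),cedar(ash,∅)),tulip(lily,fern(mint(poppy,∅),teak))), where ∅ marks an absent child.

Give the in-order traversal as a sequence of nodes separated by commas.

rye, pear, rose, ash, cedar, fig, lily, tulip, poppy, mint, fern, teak

In-order visits the left subtree, then the node, then the right subtree.
At fig: go left to rose.
  At rose: go left to rye.
    At rye: no left child.
    Visit rye.
    At rye: go right to pear.
      pear is a leaf — visit pear.
  Visit rose.
  At rose: go right to cedar.
    At cedar: go left to ash.
      ash is a leaf — visit ash.
    Visit cedar.
    At cedar: no right child.
Visit fig.
At fig: go right to tulip.
  At tulip: go left to lily.
    lily is a leaf — visit lily.
  Visit tulip.
  At tulip: go right to fern.
    At fern: go left to mint.
      At mint: go left to poppy.
        poppy is a leaf — visit poppy.
      Visit mint.
      At mint: no right child.
    Visit fern.
    At fern: go right to teak.
      teak is a leaf — visit teak.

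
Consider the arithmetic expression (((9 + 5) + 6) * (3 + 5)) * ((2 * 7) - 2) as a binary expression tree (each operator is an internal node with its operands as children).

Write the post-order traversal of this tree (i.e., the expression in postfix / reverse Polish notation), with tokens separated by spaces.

9 5 + 6 + 3 5 + * 2 7 * 2 - *

Post-order on an expression tree gives postfix notation: for each operator, emit left operand, right operand, then the operator.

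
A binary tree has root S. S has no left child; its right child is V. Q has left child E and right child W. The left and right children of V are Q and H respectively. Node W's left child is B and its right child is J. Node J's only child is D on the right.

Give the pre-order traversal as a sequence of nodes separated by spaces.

S V Q E W B J D H

Pre-order visits the node, then its left subtree, then its right subtree.
Visit S.
At S: no left child.
At S: go right to V.
  Visit V.
  At V: go left to Q.
    Visit Q.
    At Q: go left to E.
      E is a leaf — visit E.
    At Q: go right to W.
      Visit W.
      At W: go left to B.
        B is a leaf — visit B.
      At W: go right to J.
        Visit J.
        At J: no left child.
        At J: go right to D.
          D is a leaf — visit D.
  At V: go right to H.
    H is a leaf — visit H.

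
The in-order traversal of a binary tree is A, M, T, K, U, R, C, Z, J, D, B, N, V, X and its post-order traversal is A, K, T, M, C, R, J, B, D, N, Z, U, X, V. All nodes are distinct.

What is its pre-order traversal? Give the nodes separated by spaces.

The last element of post-order is the root; it splits in-order into left and right subtrees.
Root V: left subtree has 12 nodes {A, M, T, K, U, R, C, Z, J, D, B, N}, right has 1 {X}.
  Root U: left subtree has 4 nodes {A, M, T, K}, right has 7 {R, C, Z, J, D, B, N}.
    Root M: left subtree has 1 node {A}, right has 2 {T, K}.
      Root T: left subtree has 0 nodes { }, right has 1 {K}.
    Root Z: left subtree has 2 nodes {R, C}, right has 4 {J, D, B, N}.
      Root R: left subtree has 0 nodes { }, right has 1 {C}.
      Root N: left subtree has 3 nodes {J, D, B}, right has 0 { }.
        Root D: left subtree has 1 node {J}, right has 1 {B}.

V U M A T K Z R C N D J B X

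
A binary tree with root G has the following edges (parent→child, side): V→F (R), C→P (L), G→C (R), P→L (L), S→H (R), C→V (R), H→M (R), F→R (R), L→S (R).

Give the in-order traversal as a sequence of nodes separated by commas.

G, L, S, H, M, P, C, V, F, R

In-order visits the left subtree, then the node, then the right subtree.
At G: no left child.
Visit G.
At G: go right to C.
  At C: go left to P.
    At P: go left to L.
      At L: no left child.
      Visit L.
      At L: go right to S.
        At S: no left child.
        Visit S.
        At S: go right to H.
          At H: no left child.
          Visit H.
          At H: go right to M.
            M is a leaf — visit M.
    Visit P.
    At P: no right child.
  Visit C.
  At C: go right to V.
    At V: no left child.
    Visit V.
    At V: go right to F.
      At F: no left child.
      Visit F.
      At F: go right to R.
        R is a leaf — visit R.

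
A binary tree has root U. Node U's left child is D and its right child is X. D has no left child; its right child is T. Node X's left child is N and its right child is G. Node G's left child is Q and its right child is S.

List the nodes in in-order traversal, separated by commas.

In-order visits the left subtree, then the node, then the right subtree.
At U: go left to D.
  At D: no left child.
  Visit D.
  At D: go right to T.
    T is a leaf — visit T.
Visit U.
At U: go right to X.
  At X: go left to N.
    N is a leaf — visit N.
  Visit X.
  At X: go right to G.
    At G: go left to Q.
      Q is a leaf — visit Q.
    Visit G.
    At G: go right to S.
      S is a leaf — visit S.

D, T, U, N, X, Q, G, S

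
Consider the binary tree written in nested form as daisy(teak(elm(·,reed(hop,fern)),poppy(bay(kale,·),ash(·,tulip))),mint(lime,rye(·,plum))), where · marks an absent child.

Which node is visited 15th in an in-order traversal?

plum

In-order visits the left subtree, then the node, then the right subtree.
At daisy: go left to teak.
  At teak: go left to elm.
    At elm: no left child.
    Visit elm.
    At elm: go right to reed.
      At reed: go left to hop.
        hop is a leaf — visit hop.
      Visit reed.
      At reed: go right to fern.
        fern is a leaf — visit fern.
  Visit teak.
  At teak: go right to poppy.
    At poppy: go left to bay.
      At bay: go left to kale.
        kale is a leaf — visit kale.
      Visit bay.
      At bay: no right child.
    Visit poppy.
    At poppy: go right to ash.
      At ash: no left child.
      Visit ash.
      At ash: go right to tulip.
        tulip is a leaf — visit tulip.
Visit daisy.
At daisy: go right to mint.
  At mint: go left to lime.
    lime is a leaf — visit lime.
  Visit mint.
  At mint: go right to rye.
    At rye: no left child.
    Visit rye.
    At rye: go right to plum.
      plum is a leaf — visit plum.
Full in-order sequence: elm, hop, reed, fern, teak, kale, bay, poppy, ash, tulip, daisy, lime, mint, rye, plum.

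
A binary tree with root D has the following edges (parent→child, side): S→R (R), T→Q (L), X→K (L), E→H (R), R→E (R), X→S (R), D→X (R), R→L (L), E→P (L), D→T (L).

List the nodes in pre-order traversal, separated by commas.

Pre-order visits the node, then its left subtree, then its right subtree.
Visit D.
At D: go left to T.
  Visit T.
  At T: go left to Q.
    Q is a leaf — visit Q.
  At T: no right child.
At D: go right to X.
  Visit X.
  At X: go left to K.
    K is a leaf — visit K.
  At X: go right to S.
    Visit S.
    At S: no left child.
    At S: go right to R.
      Visit R.
      At R: go left to L.
        L is a leaf — visit L.
      At R: go right to E.
        Visit E.
        At E: go left to P.
          P is a leaf — visit P.
        At E: go right to H.
          H is a leaf — visit H.

D, T, Q, X, K, S, R, L, E, P, H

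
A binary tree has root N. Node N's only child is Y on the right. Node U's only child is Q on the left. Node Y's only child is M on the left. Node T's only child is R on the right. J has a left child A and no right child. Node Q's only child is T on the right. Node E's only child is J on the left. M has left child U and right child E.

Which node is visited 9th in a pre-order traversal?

J

Pre-order visits the node, then its left subtree, then its right subtree.
Visit N.
At N: no left child.
At N: go right to Y.
  Visit Y.
  At Y: go left to M.
    Visit M.
    At M: go left to U.
      Visit U.
      At U: go left to Q.
        Visit Q.
        At Q: no left child.
        At Q: go right to T.
          Visit T.
          At T: no left child.
          At T: go right to R.
            R is a leaf — visit R.
      At U: no right child.
    At M: go right to E.
      Visit E.
      At E: go left to J.
        Visit J.
        At J: go left to A.
          A is a leaf — visit A.
        At J: no right child.
      At E: no right child.
  At Y: no right child.
Full pre-order sequence: N, Y, M, U, Q, T, R, E, J, A.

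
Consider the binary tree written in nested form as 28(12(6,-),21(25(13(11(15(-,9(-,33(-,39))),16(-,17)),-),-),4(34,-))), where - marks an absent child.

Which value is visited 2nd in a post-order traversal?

Post-order visits the left subtree, then the right subtree, then the node.
At 28: go left to 12.
  At 12: go left to 6.
    6 is a leaf — visit 6.
  At 12: no right child.
  Visit 12.
At 28: go right to 21.
  At 21: go left to 25.
    At 25: go left to 13.
      At 13: go left to 11.
        At 11: go left to 15.
          At 15: no left child.
          At 15: go right to 9.
            At 9: no left child.
            At 9: go right to 33.
              At 33: no left child.
              At 33: go right to 39.
                39 is a leaf — visit 39.
              Visit 33.
            Visit 9.
          Visit 15.
        At 11: go right to 16.
          At 16: no left child.
          At 16: go right to 17.
            17 is a leaf — visit 17.
          Visit 16.
        Visit 11.
      At 13: no right child.
      Visit 13.
    At 25: no right child.
    Visit 25.
  At 21: go right to 4.
    At 4: go left to 34.
      34 is a leaf — visit 34.
    At 4: no right child.
    Visit 4.
  Visit 21.
Visit 28.
Full post-order sequence: 6, 12, 39, 33, 9, 15, 17, 16, 11, 13, 25, 34, 4, 21, 28.

12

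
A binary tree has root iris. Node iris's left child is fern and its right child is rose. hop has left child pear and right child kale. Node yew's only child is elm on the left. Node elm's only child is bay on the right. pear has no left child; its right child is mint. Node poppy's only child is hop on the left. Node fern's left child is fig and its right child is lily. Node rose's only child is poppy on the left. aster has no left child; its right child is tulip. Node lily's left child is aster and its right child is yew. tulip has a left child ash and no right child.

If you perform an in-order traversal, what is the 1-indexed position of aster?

3

In-order visits the left subtree, then the node, then the right subtree.
At iris: go left to fern.
  At fern: go left to fig.
    fig is a leaf — visit fig.
  Visit fern.
  At fern: go right to lily.
    At lily: go left to aster.
      At aster: no left child.
      Visit aster.
      At aster: go right to tulip.
        At tulip: go left to ash.
          ash is a leaf — visit ash.
        Visit tulip.
        At tulip: no right child.
    Visit lily.
    At lily: go right to yew.
      At yew: go left to elm.
        At elm: no left child.
        Visit elm.
        At elm: go right to bay.
          bay is a leaf — visit bay.
      Visit yew.
      At yew: no right child.
Visit iris.
At iris: go right to rose.
  At rose: go left to poppy.
    At poppy: go left to hop.
      At hop: go left to pear.
        At pear: no left child.
        Visit pear.
        At pear: go right to mint.
          mint is a leaf — visit mint.
      Visit hop.
      At hop: go right to kale.
        kale is a leaf — visit kale.
    Visit poppy.
    At poppy: no right child.
  Visit rose.
  At rose: no right child.
Full in-order sequence: fig, fern, aster, ash, tulip, lily, elm, bay, yew, iris, pear, mint, hop, kale, poppy, rose.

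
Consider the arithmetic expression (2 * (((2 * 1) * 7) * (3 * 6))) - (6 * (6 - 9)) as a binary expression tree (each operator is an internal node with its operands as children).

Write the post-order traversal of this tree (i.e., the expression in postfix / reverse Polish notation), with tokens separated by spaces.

Post-order on an expression tree gives postfix notation: for each operator, emit left operand, right operand, then the operator.

2 2 1 * 7 * 3 6 * * * 6 6 9 - * -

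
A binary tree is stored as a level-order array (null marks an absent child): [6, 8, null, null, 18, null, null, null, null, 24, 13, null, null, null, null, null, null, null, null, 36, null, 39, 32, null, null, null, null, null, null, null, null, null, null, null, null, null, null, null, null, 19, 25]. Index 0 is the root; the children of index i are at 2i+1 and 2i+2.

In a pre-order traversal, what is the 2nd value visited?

8

Pre-order visits the node, then its left subtree, then its right subtree.
Visit 6.
At 6: go left to 8.
  Visit 8.
  At 8: no left child.
  At 8: go right to 18.
    Visit 18.
    At 18: go left to 24.
      Visit 24.
      At 24: go left to 36.
        Visit 36.
        At 36: go left to 19.
          19 is a leaf — visit 19.
        At 36: go right to 25.
          25 is a leaf — visit 25.
      At 24: no right child.
    At 18: go right to 13.
      Visit 13.
      At 13: go left to 39.
        39 is a leaf — visit 39.
      At 13: go right to 32.
        32 is a leaf — visit 32.
At 6: no right child.
Full pre-order sequence: 6, 8, 18, 24, 36, 19, 25, 13, 39, 32.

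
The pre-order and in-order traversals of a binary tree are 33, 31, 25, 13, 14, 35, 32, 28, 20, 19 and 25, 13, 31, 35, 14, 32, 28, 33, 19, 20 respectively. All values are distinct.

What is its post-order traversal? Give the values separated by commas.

The first element of pre-order is the root; it splits in-order into left and right subtrees.
Root 33: left subtree has 7 nodes {25, 13, 31, 35, 14, 32, 28}, right has 2 {19, 20}.
  Root 31: left subtree has 2 nodes {25, 13}, right has 4 {35, 14, 32, 28}.
    Root 25: left subtree has 0 nodes { }, right has 1 {13}.
    Root 14: left subtree has 1 node {35}, right has 2 {32, 28}.
      Root 32: left subtree has 0 nodes { }, right has 1 {28}.
  Root 20: left subtree has 1 node {19}, right has 0 { }.

13, 25, 35, 28, 32, 14, 31, 19, 20, 33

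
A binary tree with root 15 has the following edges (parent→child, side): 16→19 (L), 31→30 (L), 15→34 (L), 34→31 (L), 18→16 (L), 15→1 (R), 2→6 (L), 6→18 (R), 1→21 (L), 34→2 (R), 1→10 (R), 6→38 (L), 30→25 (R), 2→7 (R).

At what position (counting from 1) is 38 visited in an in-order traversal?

5

In-order visits the left subtree, then the node, then the right subtree.
At 15: go left to 34.
  At 34: go left to 31.
    At 31: go left to 30.
      At 30: no left child.
      Visit 30.
      At 30: go right to 25.
        25 is a leaf — visit 25.
    Visit 31.
    At 31: no right child.
  Visit 34.
  At 34: go right to 2.
    At 2: go left to 6.
      At 6: go left to 38.
        38 is a leaf — visit 38.
      Visit 6.
      At 6: go right to 18.
        At 18: go left to 16.
          At 16: go left to 19.
            19 is a leaf — visit 19.
          Visit 16.
          At 16: no right child.
        Visit 18.
        At 18: no right child.
    Visit 2.
    At 2: go right to 7.
      7 is a leaf — visit 7.
Visit 15.
At 15: go right to 1.
  At 1: go left to 21.
    21 is a leaf — visit 21.
  Visit 1.
  At 1: go right to 10.
    10 is a leaf — visit 10.
Full in-order sequence: 30, 25, 31, 34, 38, 6, 19, 16, 18, 2, 7, 15, 21, 1, 10.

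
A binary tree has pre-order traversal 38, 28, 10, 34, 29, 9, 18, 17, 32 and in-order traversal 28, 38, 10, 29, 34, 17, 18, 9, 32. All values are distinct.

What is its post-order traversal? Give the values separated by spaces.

28 29 17 18 32 9 34 10 38

The first element of pre-order is the root; it splits in-order into left and right subtrees.
Root 38: left subtree has 1 node {28}, right has 7 {10, 29, 34, 17, 18, 9, 32}.
  Root 10: left subtree has 0 nodes { }, right has 6 {29, 34, 17, 18, 9, 32}.
    Root 34: left subtree has 1 node {29}, right has 4 {17, 18, 9, 32}.
      Root 9: left subtree has 2 nodes {17, 18}, right has 1 {32}.
        Root 18: left subtree has 1 node {17}, right has 0 { }.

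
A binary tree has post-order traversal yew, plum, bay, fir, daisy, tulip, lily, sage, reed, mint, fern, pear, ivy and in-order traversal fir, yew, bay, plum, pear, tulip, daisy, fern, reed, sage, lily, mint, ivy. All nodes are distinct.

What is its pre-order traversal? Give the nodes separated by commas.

ivy, pear, fir, bay, yew, plum, fern, tulip, daisy, mint, reed, sage, lily

The last element of post-order is the root; it splits in-order into left and right subtrees.
Root ivy: left subtree has 12 nodes {fir, yew, bay, plum, pear, tulip, daisy, fern, reed, sage, lily, mint}, right has 0 { }.
  Root pear: left subtree has 4 nodes {fir, yew, bay, plum}, right has 7 {tulip, daisy, fern, reed, sage, lily, mint}.
    Root fir: left subtree has 0 nodes { }, right has 3 {yew, bay, plum}.
      Root bay: left subtree has 1 node {yew}, right has 1 {plum}.
    Root fern: left subtree has 2 nodes {tulip, daisy}, right has 4 {reed, sage, lily, mint}.
      Root tulip: left subtree has 0 nodes { }, right has 1 {daisy}.
      Root mint: left subtree has 3 nodes {reed, sage, lily}, right has 0 { }.
        Root reed: left subtree has 0 nodes { }, right has 2 {sage, lily}.
          Root sage: left subtree has 0 nodes { }, right has 1 {lily}.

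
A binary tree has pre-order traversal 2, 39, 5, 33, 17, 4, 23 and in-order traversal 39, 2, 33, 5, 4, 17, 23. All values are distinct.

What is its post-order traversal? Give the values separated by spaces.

39 33 4 23 17 5 2

The first element of pre-order is the root; it splits in-order into left and right subtrees.
Root 2: left subtree has 1 node {39}, right has 5 {33, 5, 4, 17, 23}.
  Root 5: left subtree has 1 node {33}, right has 3 {4, 17, 23}.
    Root 17: left subtree has 1 node {4}, right has 1 {23}.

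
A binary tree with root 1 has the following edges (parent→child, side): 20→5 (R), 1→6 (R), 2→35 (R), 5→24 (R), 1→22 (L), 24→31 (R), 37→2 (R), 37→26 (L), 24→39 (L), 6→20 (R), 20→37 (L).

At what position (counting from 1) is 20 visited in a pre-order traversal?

Pre-order visits the node, then its left subtree, then its right subtree.
Visit 1.
At 1: go left to 22.
  22 is a leaf — visit 22.
At 1: go right to 6.
  Visit 6.
  At 6: no left child.
  At 6: go right to 20.
    Visit 20.
    At 20: go left to 37.
      Visit 37.
      At 37: go left to 26.
        26 is a leaf — visit 26.
      At 37: go right to 2.
        Visit 2.
        At 2: no left child.
        At 2: go right to 35.
          35 is a leaf — visit 35.
    At 20: go right to 5.
      Visit 5.
      At 5: no left child.
      At 5: go right to 24.
        Visit 24.
        At 24: go left to 39.
          39 is a leaf — visit 39.
        At 24: go right to 31.
          31 is a leaf — visit 31.
Full pre-order sequence: 1, 22, 6, 20, 37, 26, 2, 35, 5, 24, 39, 31.

4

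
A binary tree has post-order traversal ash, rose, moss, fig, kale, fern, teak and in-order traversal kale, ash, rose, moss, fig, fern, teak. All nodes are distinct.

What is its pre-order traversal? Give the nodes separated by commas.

The last element of post-order is the root; it splits in-order into left and right subtrees.
Root teak: left subtree has 6 nodes {kale, ash, rose, moss, fig, fern}, right has 0 { }.
  Root fern: left subtree has 5 nodes {kale, ash, rose, moss, fig}, right has 0 { }.
    Root kale: left subtree has 0 nodes { }, right has 4 {ash, rose, moss, fig}.
      Root fig: left subtree has 3 nodes {ash, rose, moss}, right has 0 { }.
        Root moss: left subtree has 2 nodes {ash, rose}, right has 0 { }.
          Root rose: left subtree has 1 node {ash}, right has 0 { }.

teak, fern, kale, fig, moss, rose, ash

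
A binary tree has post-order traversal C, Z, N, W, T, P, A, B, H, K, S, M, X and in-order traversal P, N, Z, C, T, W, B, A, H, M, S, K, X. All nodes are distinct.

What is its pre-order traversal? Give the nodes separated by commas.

The last element of post-order is the root; it splits in-order into left and right subtrees.
Root X: left subtree has 12 nodes {P, N, Z, C, T, W, B, A, H, M, S, K}, right has 0 { }.
  Root M: left subtree has 9 nodes {P, N, Z, C, T, W, B, A, H}, right has 2 {S, K}.
    Root H: left subtree has 8 nodes {P, N, Z, C, T, W, B, A}, right has 0 { }.
      Root B: left subtree has 6 nodes {P, N, Z, C, T, W}, right has 1 {A}.
        Root P: left subtree has 0 nodes { }, right has 5 {N, Z, C, T, W}.
          Root T: left subtree has 3 nodes {N, Z, C}, right has 1 {W}.
            Root N: left subtree has 0 nodes { }, right has 2 {Z, C}.
              Root Z: left subtree has 0 nodes { }, right has 1 {C}.
    Root S: left subtree has 0 nodes { }, right has 1 {K}.

X, M, H, B, P, T, N, Z, C, W, A, S, K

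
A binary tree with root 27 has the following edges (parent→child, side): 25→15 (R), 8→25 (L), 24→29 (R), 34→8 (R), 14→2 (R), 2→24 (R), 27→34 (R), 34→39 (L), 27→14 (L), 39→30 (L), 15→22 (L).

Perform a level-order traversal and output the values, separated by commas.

Level-order visits nodes level by level from the root, left to right within each level.
Level 0: 27
Level 1: 14, 34
Level 2: 2, 39, 8
Level 3: 24, 30, 25
Level 4: 29, 15
Level 5: 22

27, 14, 34, 2, 39, 8, 24, 30, 25, 29, 15, 22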